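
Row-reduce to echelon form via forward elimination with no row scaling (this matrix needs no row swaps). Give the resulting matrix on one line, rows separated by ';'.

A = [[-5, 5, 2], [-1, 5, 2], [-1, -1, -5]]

Forward elimination:
R2 <- R2 - (1/5)*R1:  [   0    4  8/5 ]
R3 <- R3 - (1/5)*R1:  [     0     -2  -27/5 ]
R3 <- R3 - (-1/2)*R2:  [     0      0  -23/5 ]
Row echelon form:
[ -5  5      2 ]
[  0  4    8/5 ]
[  0  0  -23/5 ]

REF = [-5 5 2; 0 4 8/5; 0 0 -23/5]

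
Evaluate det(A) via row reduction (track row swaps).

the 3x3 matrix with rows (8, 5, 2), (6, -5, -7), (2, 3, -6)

Forward elimination:
R2 <- R2 - (3/4)*R1:  [     0  -35/4  -17/2 ]
R3 <- R3 - (1/4)*R1:  [     0    7/4  -13/2 ]
R3 <- R3 - (-1/5)*R2:  [     0      0  -41/5 ]
Upper-triangular form:
[ 8      5      2 ]
[ 0  -35/4  -17/2 ]
[ 0      0  -41/5 ]
det(A) = (-1)^0 * (8) * (-35/4) * (-41/5) = 574  (0 row swaps -> sign +1)

det(A) = 574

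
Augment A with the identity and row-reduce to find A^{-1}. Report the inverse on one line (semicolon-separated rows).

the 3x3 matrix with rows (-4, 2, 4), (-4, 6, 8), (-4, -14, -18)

Gauss-Jordan on [A | I]:
R1 <- (1/-4)*R1:  [    1  -1/2    -1  |  -1/4     0     0 ]
R2 <- R2 - (-4)*R1:  [  0   4   4  |  -1   1   0 ]
R3 <- R3 - (-4)*R1:  [   0  -16  -22  |   -1    0    1 ]
R2 <- (1/4)*R2:  [    0     1     1  |  -1/4   1/4     0 ]
R1 <- R1 - (-1/2)*R2:  [    1     0  -1/2  |  -3/8   1/8     0 ]
R3 <- R3 - (-16)*R2:  [  0   0  -6  |  -5   4   1 ]
R3 <- (1/-6)*R3:  [    0     0     1  |   5/6  -2/3  -1/6 ]
R1 <- R1 - (-1/2)*R3:  [     1      0      0  |   1/24  -5/24  -1/12 ]
R2 <- R2 - (1)*R3:  [      0       1       0  |  -13/12   11/12     1/6 ]
Right block of [I | A^{-1}] is the inverse:
[   1/24  -5/24  -1/12 ]
[ -13/12  11/12    1/6 ]
[    5/6   -2/3   -1/6 ]

inverse = [1/24 -5/24 -1/12; -13/12 11/12 1/6; 5/6 -2/3 -1/6]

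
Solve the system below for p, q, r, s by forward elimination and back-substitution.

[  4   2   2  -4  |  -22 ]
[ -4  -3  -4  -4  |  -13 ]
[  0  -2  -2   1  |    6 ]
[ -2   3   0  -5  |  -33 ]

(-1, -5, 4, 4)

Forward elimination on [A|b]:
R2 <- R2 - (-1)*R1:  [   0   -1   -2   -8  -35 ]
R4 <- R4 - (-1/2)*R1:  [   0    4    1   -7  -44 ]
R3 <- R3 - (2)*R2:  [  0   0   2  17  76 ]
R4 <- R4 - (-4)*R2:  [    0     0    -7   -39  -184 ]
R4 <- R4 - (-7/2)*R3:  [    0     0     0  41/2    82 ]
Row echelon form:
[ 4   2   2    -4  |  -22 ]
[ 0  -1  -2    -8  |  -35 ]
[ 0   0   2    17  |   76 ]
[ 0   0   0  41/2  |   82 ]
Back-substitution:
s = (82) / (41/2) = 4
r = (76 - (17)*(4)) / 2 = 4
q = (-35 - (-2)*(4) - (-8)*(4)) / -1 = -5
p = (-22 - (2)*(-5) - (2)*(4) - (-4)*(4)) / 4 = -1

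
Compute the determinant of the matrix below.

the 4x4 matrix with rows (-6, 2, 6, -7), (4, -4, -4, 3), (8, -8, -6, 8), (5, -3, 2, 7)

Forward elimination:
R2 <- R2 - (-2/3)*R1:  [    0  -8/3     0  -5/3 ]
R3 <- R3 - (-4/3)*R1:  [     0  -16/3      2   -4/3 ]
R4 <- R4 - (-5/6)*R1:  [    0  -4/3     7   7/6 ]
R3 <- R3 - (2)*R2:  [ 0  0  2  2 ]
R4 <- R4 - (1/2)*R2:  [ 0  0  7  2 ]
R4 <- R4 - (7/2)*R3:  [  0   0   0  -5 ]
Upper-triangular form:
[ -6     2  6    -7 ]
[  0  -8/3  0  -5/3 ]
[  0     0  2     2 ]
[  0     0  0    -5 ]
det(A) = (-1)^0 * (-6) * (-8/3) * (2) * (-5) = -160  (0 row swaps -> sign +1)

det(A) = -160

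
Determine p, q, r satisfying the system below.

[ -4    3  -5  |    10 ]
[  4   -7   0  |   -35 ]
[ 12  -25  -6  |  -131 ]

(0, 5, 1)

Forward elimination on [A|b]:
R2 <- R2 - (-1)*R1:  [   0   -4   -5  -25 ]
R3 <- R3 - (-3)*R1:  [    0   -16   -21  -101 ]
R3 <- R3 - (4)*R2:  [  0   0  -1  -1 ]
Row echelon form:
[ -4   3  -5  |   10 ]
[  0  -4  -5  |  -25 ]
[  0   0  -1  |   -1 ]
Back-substitution:
r = (-1) / -1 = 1
q = (-25 - (-5)*(1)) / -4 = 5
p = (10 - (3)*(5) - (-5)*(1)) / -4 = 0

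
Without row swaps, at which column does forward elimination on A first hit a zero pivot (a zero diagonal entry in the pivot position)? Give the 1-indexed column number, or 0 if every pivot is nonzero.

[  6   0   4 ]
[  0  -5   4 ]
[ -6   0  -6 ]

Naive forward elimination:
R3 <- R3 - (-1)*R1:  [  0   0  -2 ]
All pivots nonzero; naive elimination completes without hitting a zero pivot.

first zero-pivot column = 0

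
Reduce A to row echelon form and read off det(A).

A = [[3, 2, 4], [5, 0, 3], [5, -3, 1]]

det(A) = -13

Forward elimination:
R2 <- R2 - (5/3)*R1:  [     0  -10/3  -11/3 ]
R3 <- R3 - (5/3)*R1:  [     0  -19/3  -17/3 ]
R3 <- R3 - (19/10)*R2:  [     0      0  13/10 ]
Upper-triangular form:
[ 3      2      4 ]
[ 0  -10/3  -11/3 ]
[ 0      0  13/10 ]
det(A) = (-1)^0 * (3) * (-10/3) * (13/10) = -13  (0 row swaps -> sign +1)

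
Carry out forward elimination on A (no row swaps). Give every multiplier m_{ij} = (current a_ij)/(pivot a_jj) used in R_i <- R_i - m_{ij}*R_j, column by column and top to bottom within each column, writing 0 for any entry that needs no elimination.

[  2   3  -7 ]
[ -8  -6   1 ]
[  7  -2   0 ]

Forward elimination:
R2 <- R2 - (-4)*R1:  [   0    6  -27 ]
R3 <- R3 - (7/2)*R1:  [     0  -25/2   49/2 ]
R3 <- R3 - (-25/12)*R2:  [      0       0  -127/4 ]
Multipliers (in order of application): m_{21} = -4, m_{31} = 7/2, m_{32} = -25/12

multipliers: -4, 7/2, -25/12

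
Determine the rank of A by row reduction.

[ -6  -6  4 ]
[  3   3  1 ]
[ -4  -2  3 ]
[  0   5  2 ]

rank(A) = 3

Row reduction:
R2 <- R2 - (-1/2)*R1:  [ 0  0  3 ]
R3 <- R3 - (2/3)*R1:  [   0    2  1/3 ]
R2 <-> R3   (pivot in column 2 was zero)
[ -6  -6    4 ]
[  0   2  1/3 ]
[  0   0    3 ]
[  0   5    2 ]
R4 <- R4 - (5/2)*R2:  [   0    0  7/6 ]
R4 <- R4 - (7/18)*R3:  [ 0  0  0 ]
Row echelon form:
[ -6  -6    4 ]
[  0   2  1/3 ]
[  0   0    3 ]
[  0   0    0 ]
Nonzero rows / pivot columns: 3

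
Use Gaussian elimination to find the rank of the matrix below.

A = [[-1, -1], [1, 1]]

rank(A) = 1

Row reduction:
R2 <- R2 - (-1)*R1:  [ 0  0 ]
Row echelon form:
[ -1  -1 ]
[  0   0 ]
Nonzero rows / pivot columns: 1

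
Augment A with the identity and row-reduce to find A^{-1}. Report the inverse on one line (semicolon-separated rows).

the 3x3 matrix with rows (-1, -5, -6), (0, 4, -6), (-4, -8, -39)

Gauss-Jordan on [A | I]:
R1 <- (1/-1)*R1:  [  1   5   6  |  -1   0   0 ]
R3 <- R3 - (-4)*R1:  [   0   12  -15  |   -4    0    1 ]
R2 <- (1/4)*R2:  [    0     1  -3/2  |     0   1/4     0 ]
R1 <- R1 - (5)*R2:  [    1     0  27/2  |    -1  -5/4     0 ]
R3 <- R3 - (12)*R2:  [  0   0   3  |  -4  -3   1 ]
R3 <- (1/3)*R3:  [    0     0     1  |  -4/3    -1   1/3 ]
R1 <- R1 - (27/2)*R3:  [    1     0     0  |    17  49/4  -9/2 ]
R2 <- R2 - (-3/2)*R3:  [    0     1     0  |    -2  -5/4   1/2 ]
Right block of [I | A^{-1}] is the inverse:
[   17  49/4  -9/2 ]
[   -2  -5/4   1/2 ]
[ -4/3    -1   1/3 ]

inverse = [17 49/4 -9/2; -2 -5/4 1/2; -4/3 -1 1/3]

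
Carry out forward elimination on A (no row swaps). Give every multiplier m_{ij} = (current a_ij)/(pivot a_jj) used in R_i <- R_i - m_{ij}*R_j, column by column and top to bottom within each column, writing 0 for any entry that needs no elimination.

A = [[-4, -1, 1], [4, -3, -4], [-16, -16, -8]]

Forward elimination:
R2 <- R2 - (-1)*R1:  [  0  -4  -3 ]
R3 <- R3 - (4)*R1:  [   0  -12  -12 ]
R3 <- R3 - (3)*R2:  [  0   0  -3 ]
Multipliers (in order of application): m_{21} = -1, m_{31} = 4, m_{32} = 3

multipliers: -1, 4, 3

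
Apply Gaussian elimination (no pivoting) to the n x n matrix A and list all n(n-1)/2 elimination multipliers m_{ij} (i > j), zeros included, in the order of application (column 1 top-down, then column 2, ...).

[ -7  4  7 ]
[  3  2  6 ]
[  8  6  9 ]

Forward elimination:
R2 <- R2 - (-3/7)*R1:  [    0  26/7     9 ]
R3 <- R3 - (-8/7)*R1:  [    0  74/7    17 ]
R3 <- R3 - (37/13)*R2:  [       0        0  -112/13 ]
Multipliers (in order of application): m_{21} = -3/7, m_{31} = -8/7, m_{32} = 37/13

multipliers: -3/7, -8/7, 37/13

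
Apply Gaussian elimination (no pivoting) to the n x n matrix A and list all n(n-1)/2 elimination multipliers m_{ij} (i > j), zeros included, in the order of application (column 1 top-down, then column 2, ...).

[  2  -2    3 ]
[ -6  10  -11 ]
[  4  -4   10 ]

multipliers: -3, 2, 0

Forward elimination:
R2 <- R2 - (-3)*R1:  [  0   4  -2 ]
R3 <- R3 - (2)*R1:  [ 0  0  4 ]
R3: entry in column 2 is already 0 -> m_{32} = 0 (no row operation needed)
Multipliers (in order of application): m_{21} = -3, m_{31} = 2, m_{32} = 0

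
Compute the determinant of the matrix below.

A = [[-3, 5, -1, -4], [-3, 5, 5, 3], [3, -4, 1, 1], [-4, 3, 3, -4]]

Forward elimination:
R2 <- R2 - (1)*R1:  [ 0  0  6  7 ]
R3 <- R3 - (-1)*R1:  [  0   1   0  -3 ]
R4 <- R4 - (4/3)*R1:  [     0  -11/3   13/3    4/3 ]
R2 <-> R3   (pivot in column 2 was zero)
[ -3      5    -1   -4 ]
[  0      1     0   -3 ]
[  0      0     6    7 ]
[  0  -11/3  13/3  4/3 ]
R4 <- R4 - (-11/3)*R2:  [     0      0   13/3  -29/3 ]
R4 <- R4 - (13/18)*R3:  [       0        0        0  -265/18 ]
Upper-triangular form:
[ -3  5  -1       -4 ]
[  0  1   0       -3 ]
[  0  0   6        7 ]
[  0  0   0  -265/18 ]
det(A) = (-1)^1 * (-3) * (1) * (6) * (-265/18) = -265  (1 row swap -> sign -1)

det(A) = -265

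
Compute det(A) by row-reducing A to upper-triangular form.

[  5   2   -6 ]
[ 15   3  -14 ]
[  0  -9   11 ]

det(A) = 15

Forward elimination:
R2 <- R2 - (3)*R1:  [  0  -3   4 ]
R3 <- R3 - (3)*R2:  [  0   0  -1 ]
Upper-triangular form:
[ 5   2  -6 ]
[ 0  -3   4 ]
[ 0   0  -1 ]
det(A) = (-1)^0 * (5) * (-3) * (-1) = 15  (0 row swaps -> sign +1)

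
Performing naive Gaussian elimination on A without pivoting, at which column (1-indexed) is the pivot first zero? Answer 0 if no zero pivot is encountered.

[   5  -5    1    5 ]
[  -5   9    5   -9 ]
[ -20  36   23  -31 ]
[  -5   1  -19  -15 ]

first zero-pivot column = 0

Naive forward elimination:
R2 <- R2 - (-1)*R1:  [  0   4   6  -4 ]
R3 <- R3 - (-4)*R1:  [   0   16   27  -11 ]
R4 <- R4 - (-1)*R1:  [   0   -4  -18  -10 ]
R3 <- R3 - (4)*R2:  [ 0  0  3  5 ]
R4 <- R4 - (-1)*R2:  [   0    0  -12  -14 ]
R4 <- R4 - (-4)*R3:  [ 0  0  0  6 ]
All pivots nonzero; naive elimination completes without hitting a zero pivot.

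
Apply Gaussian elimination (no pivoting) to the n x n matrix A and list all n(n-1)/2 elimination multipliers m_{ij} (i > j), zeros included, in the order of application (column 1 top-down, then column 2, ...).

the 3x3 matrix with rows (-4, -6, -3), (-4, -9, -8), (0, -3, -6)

Forward elimination:
R2 <- R2 - (1)*R1:  [  0  -3  -5 ]
R3: entry in column 1 is already 0 -> m_{31} = 0 (no row operation needed)
R3 <- R3 - (1)*R2:  [  0   0  -1 ]
Multipliers (in order of application): m_{21} = 1, m_{31} = 0, m_{32} = 1

multipliers: 1, 0, 1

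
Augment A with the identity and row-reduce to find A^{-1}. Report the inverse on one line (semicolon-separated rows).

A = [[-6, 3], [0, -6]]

Gauss-Jordan on [A | I]:
R1 <- (1/-6)*R1:  [    1  -1/2  |  -1/6     0 ]
R2 <- (1/-6)*R2:  [    0     1  |     0  -1/6 ]
R1 <- R1 - (-1/2)*R2:  [     1      0  |   -1/6  -1/12 ]
Right block of [I | A^{-1}] is the inverse:
[ -1/6  -1/12 ]
[    0   -1/6 ]

inverse = [-1/6 -1/12; 0 -1/6]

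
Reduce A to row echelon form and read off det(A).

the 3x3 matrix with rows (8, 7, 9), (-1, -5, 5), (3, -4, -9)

det(A) = 733

Forward elimination:
R2 <- R2 - (-1/8)*R1:  [     0  -33/8   49/8 ]
R3 <- R3 - (3/8)*R1:  [     0  -53/8  -99/8 ]
R3 <- R3 - (53/33)*R2:  [       0        0  -733/33 ]
Upper-triangular form:
[ 8      7        9 ]
[ 0  -33/8     49/8 ]
[ 0      0  -733/33 ]
det(A) = (-1)^0 * (8) * (-33/8) * (-733/33) = 733  (0 row swaps -> sign +1)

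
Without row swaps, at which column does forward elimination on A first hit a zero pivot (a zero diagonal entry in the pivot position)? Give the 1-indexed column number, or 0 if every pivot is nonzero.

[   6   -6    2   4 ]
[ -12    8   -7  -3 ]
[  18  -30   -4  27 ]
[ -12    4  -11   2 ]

first zero-pivot column = 4

Naive forward elimination:
R2 <- R2 - (-2)*R1:  [  0  -4  -3   5 ]
R3 <- R3 - (3)*R1:  [   0  -12  -10   15 ]
R4 <- R4 - (-2)*R1:  [  0  -8  -7  10 ]
R3 <- R3 - (3)*R2:  [  0   0  -1   0 ]
R4 <- R4 - (2)*R2:  [  0   0  -1   0 ]
R4 <- R4 - (1)*R3:  [ 0  0  0  0 ]
Matrix at this point:
[ 6  -6   2  4 ]
[ 0  -4  -3  5 ]
[ 0   0  -1  0 ]
[ 0   0   0  0 ]
Pivot entry (4,4) in the last row is zero and there are no rows below to swap with -> zero pivot in column 4 (A is singular).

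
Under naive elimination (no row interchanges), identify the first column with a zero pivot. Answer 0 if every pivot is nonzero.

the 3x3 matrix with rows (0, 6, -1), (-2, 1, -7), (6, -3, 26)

Naive forward elimination:
Pivot entry (1,1) is zero but row 2 has -2 in column 1 -> naive elimination stops; a row interchange (e.g. R1 <-> R2) would be required here.

first zero-pivot column = 1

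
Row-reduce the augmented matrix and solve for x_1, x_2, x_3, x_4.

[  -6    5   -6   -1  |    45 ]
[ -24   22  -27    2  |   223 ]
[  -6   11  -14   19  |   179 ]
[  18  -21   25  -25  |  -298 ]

Forward elimination on [A|b]:
R2 <- R2 - (4)*R1:  [  0   2  -3   6  43 ]
R3 <- R3 - (1)*R1:  [   0    6   -8   20  134 ]
R4 <- R4 - (-3)*R1:  [    0    -6     7   -28  -163 ]
R3 <- R3 - (3)*R2:  [ 0  0  1  2  5 ]
R4 <- R4 - (-3)*R2:  [   0    0   -2  -10  -34 ]
R4 <- R4 - (-2)*R3:  [   0    0    0   -6  -24 ]
Row echelon form:
[ -6  5  -6  -1  |   45 ]
[  0  2  -3   6  |   43 ]
[  0  0   1   2  |    5 ]
[  0  0   0  -6  |  -24 ]
Back-substitution:
x_4 = (-24) / -6 = 4
x_3 = (5 - (2)*(4)) / 1 = -3
x_2 = (43 - (-3)*(-3) - (6)*(4)) / 2 = 5
x_1 = (45 - (5)*(5) - (-6)*(-3) - (-1)*(4)) / -6 = -1

(-1, 5, -3, 4)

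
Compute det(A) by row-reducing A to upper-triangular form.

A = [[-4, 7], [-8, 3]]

Forward elimination:
R2 <- R2 - (2)*R1:  [   0  -11 ]
Upper-triangular form:
[ -4    7 ]
[  0  -11 ]
det(A) = (-1)^0 * (-4) * (-11) = 44  (0 row swaps -> sign +1)

det(A) = 44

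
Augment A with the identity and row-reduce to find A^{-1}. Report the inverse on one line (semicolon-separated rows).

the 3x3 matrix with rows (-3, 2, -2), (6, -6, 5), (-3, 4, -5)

inverse = [-5/6 -1/6 1/6; -5/4 -3/4 -1/4; -1/2 -1/2 -1/2]

Gauss-Jordan on [A | I]:
R1 <- (1/-3)*R1:  [    1  -2/3   2/3  |  -1/3     0     0 ]
R2 <- R2 - (6)*R1:  [  0  -2   1  |   2   1   0 ]
R3 <- R3 - (-3)*R1:  [  0   2  -3  |  -1   0   1 ]
R2 <- (1/-2)*R2:  [    0     1  -1/2  |    -1  -1/2     0 ]
R1 <- R1 - (-2/3)*R2:  [    1     0   1/3  |    -1  -1/3     0 ]
R3 <- R3 - (2)*R2:  [  0   0  -2  |   1   1   1 ]
R3 <- (1/-2)*R3:  [    0     0     1  |  -1/2  -1/2  -1/2 ]
R1 <- R1 - (1/3)*R3:  [    1     0     0  |  -5/6  -1/6   1/6 ]
R2 <- R2 - (-1/2)*R3:  [    0     1     0  |  -5/4  -3/4  -1/4 ]
Right block of [I | A^{-1}] is the inverse:
[ -5/6  -1/6   1/6 ]
[ -5/4  -3/4  -1/4 ]
[ -1/2  -1/2  -1/2 ]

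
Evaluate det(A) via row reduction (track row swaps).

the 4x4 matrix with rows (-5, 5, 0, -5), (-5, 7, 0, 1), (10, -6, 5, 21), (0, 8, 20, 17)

det(A) = 150

Forward elimination:
R2 <- R2 - (1)*R1:  [ 0  2  0  6 ]
R3 <- R3 - (-2)*R1:  [  0   4   5  11 ]
R3 <- R3 - (2)*R2:  [  0   0   5  -1 ]
R4 <- R4 - (4)*R2:  [  0   0  20  -7 ]
R4 <- R4 - (4)*R3:  [  0   0   0  -3 ]
Upper-triangular form:
[ -5  5  0  -5 ]
[  0  2  0   6 ]
[  0  0  5  -1 ]
[  0  0  0  -3 ]
det(A) = (-1)^0 * (-5) * (2) * (5) * (-3) = 150  (0 row swaps -> sign +1)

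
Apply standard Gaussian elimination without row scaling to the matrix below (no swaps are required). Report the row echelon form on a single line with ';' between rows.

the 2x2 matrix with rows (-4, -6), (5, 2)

REF = [-4 -6; 0 -11/2]

Forward elimination:
R2 <- R2 - (-5/4)*R1:  [     0  -11/2 ]
Row echelon form:
[ -4     -6 ]
[  0  -11/2 ]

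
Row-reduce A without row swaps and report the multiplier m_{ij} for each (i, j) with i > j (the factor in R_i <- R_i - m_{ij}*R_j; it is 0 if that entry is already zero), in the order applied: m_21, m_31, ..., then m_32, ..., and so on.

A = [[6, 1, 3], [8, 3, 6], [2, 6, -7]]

multipliers: 4/3, 1/3, 17/5

Forward elimination:
R2 <- R2 - (4/3)*R1:  [   0  5/3    2 ]
R3 <- R3 - (1/3)*R1:  [    0  17/3    -8 ]
R3 <- R3 - (17/5)*R2:  [     0      0  -74/5 ]
Multipliers (in order of application): m_{21} = 4/3, m_{31} = 1/3, m_{32} = 17/5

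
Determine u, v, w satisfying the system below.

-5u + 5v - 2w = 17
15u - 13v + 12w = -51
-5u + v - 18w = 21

Forward elimination on [A|b]:
R2 <- R2 - (-3)*R1:  [ 0  2  6  0 ]
R3 <- R3 - (1)*R1:  [   0   -4  -16    4 ]
R3 <- R3 - (-2)*R2:  [  0   0  -4   4 ]
Row echelon form:
[ -5  5  -2  |  17 ]
[  0  2   6  |   0 ]
[  0  0  -4  |   4 ]
Back-substitution:
w = (4) / -4 = -1
v = (0 - (6)*(-1)) / 2 = 3
u = (17 - (5)*(3) - (-2)*(-1)) / -5 = 0

(0, 3, -1)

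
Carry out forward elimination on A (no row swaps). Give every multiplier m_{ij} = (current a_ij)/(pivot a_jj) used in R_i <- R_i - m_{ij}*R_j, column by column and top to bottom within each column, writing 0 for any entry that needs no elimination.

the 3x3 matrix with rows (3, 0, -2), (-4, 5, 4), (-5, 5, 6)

multipliers: -4/3, -5/3, 1

Forward elimination:
R2 <- R2 - (-4/3)*R1:  [   0    5  4/3 ]
R3 <- R3 - (-5/3)*R1:  [   0    5  8/3 ]
R3 <- R3 - (1)*R2:  [   0    0  4/3 ]
Multipliers (in order of application): m_{21} = -4/3, m_{31} = -5/3, m_{32} = 1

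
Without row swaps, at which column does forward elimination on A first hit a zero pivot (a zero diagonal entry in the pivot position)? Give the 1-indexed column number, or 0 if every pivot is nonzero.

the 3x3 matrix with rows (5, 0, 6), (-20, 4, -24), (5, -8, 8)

Naive forward elimination:
R2 <- R2 - (-4)*R1:  [ 0  4  0 ]
R3 <- R3 - (1)*R1:  [  0  -8   2 ]
R3 <- R3 - (-2)*R2:  [ 0  0  2 ]
All pivots nonzero; naive elimination completes without hitting a zero pivot.

first zero-pivot column = 0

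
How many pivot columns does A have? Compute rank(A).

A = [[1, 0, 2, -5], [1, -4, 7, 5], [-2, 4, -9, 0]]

Row reduction:
R2 <- R2 - (1)*R1:  [  0  -4   5  10 ]
R3 <- R3 - (-2)*R1:  [   0    4   -5  -10 ]
R3 <- R3 - (-1)*R2:  [ 0  0  0  0 ]
Row echelon form:
[ 1   0  2  -5 ]
[ 0  -4  5  10 ]
[ 0   0  0   0 ]
Nonzero rows / pivot columns: 2

rank(A) = 2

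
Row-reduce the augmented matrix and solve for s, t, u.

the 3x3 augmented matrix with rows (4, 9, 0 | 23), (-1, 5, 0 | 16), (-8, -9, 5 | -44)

Forward elimination on [A|b]:
R2 <- R2 - (-1/4)*R1:  [    0  29/4     0  87/4 ]
R3 <- R3 - (-2)*R1:  [ 0  9  5  2 ]
R3 <- R3 - (36/29)*R2:  [   0    0    5  -25 ]
Row echelon form:
[ 4     9  0  |    23 ]
[ 0  29/4  0  |  87/4 ]
[ 0     0  5  |   -25 ]
Back-substitution:
u = (-25) / 5 = -5
t = (87/4) / (29/4) = 3
s = (23 - (9)*(3)) / 4 = -1

(-1, 3, -5)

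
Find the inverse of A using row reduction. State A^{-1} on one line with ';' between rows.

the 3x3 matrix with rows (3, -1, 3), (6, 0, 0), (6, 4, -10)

Gauss-Jordan on [A | I]:
R1 <- (1/3)*R1:  [    1  -1/3     1  |   1/3     0     0 ]
R2 <- R2 - (6)*R1:  [  0   2  -6  |  -2   1   0 ]
R3 <- R3 - (6)*R1:  [   0    6  -16  |   -2    0    1 ]
R2 <- (1/2)*R2:  [   0    1   -3  |   -1  1/2    0 ]
R1 <- R1 - (-1/3)*R2:  [   1    0    0  |    0  1/6    0 ]
R3 <- R3 - (6)*R2:  [  0   0   2  |   4  -3   1 ]
R3 <- (1/2)*R3:  [    0     0     1  |     2  -3/2   1/2 ]
R2 <- R2 - (-3)*R3:  [   0    1    0  |    5   -4  3/2 ]
Right block of [I | A^{-1}] is the inverse:
[ 0   1/6    0 ]
[ 5    -4  3/2 ]
[ 2  -3/2  1/2 ]

inverse = [0 1/6 0; 5 -4 3/2; 2 -3/2 1/2]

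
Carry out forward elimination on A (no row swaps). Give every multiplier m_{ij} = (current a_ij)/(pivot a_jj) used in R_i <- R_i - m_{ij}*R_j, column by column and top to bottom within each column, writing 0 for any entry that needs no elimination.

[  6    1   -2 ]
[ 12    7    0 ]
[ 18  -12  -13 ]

Forward elimination:
R2 <- R2 - (2)*R1:  [ 0  5  4 ]
R3 <- R3 - (3)*R1:  [   0  -15   -7 ]
R3 <- R3 - (-3)*R2:  [ 0  0  5 ]
Multipliers (in order of application): m_{21} = 2, m_{31} = 3, m_{32} = -3

multipliers: 2, 3, -3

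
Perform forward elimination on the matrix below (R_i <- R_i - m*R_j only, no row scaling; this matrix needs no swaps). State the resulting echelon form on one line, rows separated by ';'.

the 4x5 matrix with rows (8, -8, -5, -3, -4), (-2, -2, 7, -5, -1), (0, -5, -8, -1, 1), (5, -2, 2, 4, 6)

REF = [8 -8 -5 -3 -4; 0 -4 23/4 -23/4 -2; 0 0 -243/16 99/16 7/2; 0 0 0 146/27 4459/486]

Forward elimination:
R2 <- R2 - (-1/4)*R1:  [     0     -4   23/4  -23/4     -2 ]
R4 <- R4 - (5/8)*R1:  [    0     3  41/8  47/8  17/2 ]
R3 <- R3 - (5/4)*R2:  [       0        0  -243/16    99/16      7/2 ]
R4 <- R4 - (-3/4)*R2:  [      0       0  151/16   25/16       7 ]
R4 <- R4 - (-151/243)*R3:  [        0         0         0    146/27  4459/486 ]
Row echelon form:
[ 8  -8       -5      -3        -4 ]
[ 0  -4     23/4   -23/4        -2 ]
[ 0   0  -243/16   99/16       7/2 ]
[ 0   0        0  146/27  4459/486 ]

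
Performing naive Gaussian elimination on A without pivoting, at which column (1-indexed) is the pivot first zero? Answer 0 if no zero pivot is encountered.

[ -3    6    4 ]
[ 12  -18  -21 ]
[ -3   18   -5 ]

first zero-pivot column = 0

Naive forward elimination:
R2 <- R2 - (-4)*R1:  [  0   6  -5 ]
R3 <- R3 - (1)*R1:  [  0  12  -9 ]
R3 <- R3 - (2)*R2:  [ 0  0  1 ]
All pivots nonzero; naive elimination completes without hitting a zero pivot.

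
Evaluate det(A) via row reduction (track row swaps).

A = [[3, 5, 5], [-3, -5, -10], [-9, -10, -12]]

Forward elimination:
R2 <- R2 - (-1)*R1:  [  0   0  -5 ]
R3 <- R3 - (-3)*R1:  [ 0  5  3 ]
R2 <-> R3   (pivot in column 2 was zero)
[ 3  5   5 ]
[ 0  5   3 ]
[ 0  0  -5 ]
Upper-triangular form:
[ 3  5   5 ]
[ 0  5   3 ]
[ 0  0  -5 ]
det(A) = (-1)^1 * (3) * (5) * (-5) = 75  (1 row swap -> sign -1)

det(A) = 75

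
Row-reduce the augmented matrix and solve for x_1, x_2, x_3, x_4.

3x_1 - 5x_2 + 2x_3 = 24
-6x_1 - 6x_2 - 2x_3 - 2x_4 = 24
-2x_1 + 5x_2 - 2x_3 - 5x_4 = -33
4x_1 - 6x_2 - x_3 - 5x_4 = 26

Forward elimination on [A|b]:
R2 <- R2 - (-2)*R1:  [   0  -16    2   -2   72 ]
R3 <- R3 - (-2/3)*R1:  [    0   5/3  -2/3    -5   -17 ]
R4 <- R4 - (4/3)*R1:  [     0    2/3  -11/3     -5     -6 ]
R3 <- R3 - (-5/48)*R2:  [       0        0   -11/24  -125/24    -19/2 ]
R4 <- R4 - (-1/24)*R2:  [      0       0  -43/12  -61/12      -3 ]
R4 <- R4 - (86/11)*R3:  [      0       0       0  392/11  784/11 ]
Row echelon form:
[ 3   -5       2        0  |      24 ]
[ 0  -16       2       -2  |      72 ]
[ 0    0  -11/24  -125/24  |   -19/2 ]
[ 0    0       0   392/11  |  784/11 ]
Back-substitution:
x_4 = (784/11) / (392/11) = 2
x_3 = (-19/2 - (-125/24)*(2)) / (-11/24) = -2
x_2 = (72 - (2)*(-2) - (-2)*(2)) / -16 = -5
x_1 = (24 - (-5)*(-5) - (2)*(-2)) / 3 = 1

(1, -5, -2, 2)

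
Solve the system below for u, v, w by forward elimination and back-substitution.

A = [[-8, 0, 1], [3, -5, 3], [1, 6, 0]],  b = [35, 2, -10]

(-4, -1, 3)

Forward elimination on [A|b]:
R2 <- R2 - (-3/8)*R1:  [     0     -5   27/8  121/8 ]
R3 <- R3 - (-1/8)*R1:  [     0      6    1/8  -45/8 ]
R3 <- R3 - (-6/5)*R2:  [      0       0  167/40  501/40 ]
Row echelon form:
[ -8   0       1  |      35 ]
[  0  -5    27/8  |   121/8 ]
[  0   0  167/40  |  501/40 ]
Back-substitution:
w = (501/40) / (167/40) = 3
v = (121/8 - (27/8)*(3)) / -5 = -1
u = (35 - (1)*(3)) / -8 = -4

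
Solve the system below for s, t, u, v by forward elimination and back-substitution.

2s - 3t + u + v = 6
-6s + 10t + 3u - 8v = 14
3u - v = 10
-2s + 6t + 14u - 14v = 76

Forward elimination on [A|b]:
R2 <- R2 - (-3)*R1:  [  0   1   6  -5  32 ]
R4 <- R4 - (-1)*R1:  [   0    3   15  -13   82 ]
R4 <- R4 - (3)*R2:  [   0    0   -3    2  -14 ]
R4 <- R4 - (-1)*R3:  [  0   0   0   1  -4 ]
Row echelon form:
[ 2  -3  1   1  |   6 ]
[ 0   1  6  -5  |  32 ]
[ 0   0  3  -1  |  10 ]
[ 0   0  0   1  |  -4 ]
Back-substitution:
v = (-4) / 1 = -4
u = (10 - (-1)*(-4)) / 3 = 2
t = (32 - (6)*(2) - (-5)*(-4)) / 1 = 0
s = (6 - (-3)*(0) - (1)*(2) - (1)*(-4)) / 2 = 4

(4, 0, 2, -4)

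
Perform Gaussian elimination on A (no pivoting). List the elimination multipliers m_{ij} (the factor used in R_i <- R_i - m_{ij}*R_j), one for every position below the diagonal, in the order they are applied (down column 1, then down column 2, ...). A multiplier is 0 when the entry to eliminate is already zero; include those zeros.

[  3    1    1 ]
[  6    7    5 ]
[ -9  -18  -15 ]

Forward elimination:
R2 <- R2 - (2)*R1:  [ 0  5  3 ]
R3 <- R3 - (-3)*R1:  [   0  -15  -12 ]
R3 <- R3 - (-3)*R2:  [  0   0  -3 ]
Multipliers (in order of application): m_{21} = 2, m_{31} = -3, m_{32} = -3

multipliers: 2, -3, -3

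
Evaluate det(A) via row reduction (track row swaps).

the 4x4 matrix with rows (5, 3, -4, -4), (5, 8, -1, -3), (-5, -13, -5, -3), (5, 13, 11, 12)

det(A) = 75

Forward elimination:
R2 <- R2 - (1)*R1:  [ 0  5  3  1 ]
R3 <- R3 - (-1)*R1:  [   0  -10   -9   -7 ]
R4 <- R4 - (1)*R1:  [  0  10  15  16 ]
R3 <- R3 - (-2)*R2:  [  0   0  -3  -5 ]
R4 <- R4 - (2)*R2:  [  0   0   9  14 ]
R4 <- R4 - (-3)*R3:  [  0   0   0  -1 ]
Upper-triangular form:
[ 5  3  -4  -4 ]
[ 0  5   3   1 ]
[ 0  0  -3  -5 ]
[ 0  0   0  -1 ]
det(A) = (-1)^0 * (5) * (5) * (-3) * (-1) = 75  (0 row swaps -> sign +1)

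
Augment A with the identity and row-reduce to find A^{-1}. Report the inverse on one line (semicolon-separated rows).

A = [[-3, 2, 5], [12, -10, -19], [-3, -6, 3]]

Gauss-Jordan on [A | I]:
R1 <- (1/-3)*R1:  [    1  -2/3  -5/3  |  -1/3     0     0 ]
R2 <- R2 - (12)*R1:  [  0  -2   1  |   4   1   0 ]
R3 <- R3 - (-3)*R1:  [  0  -8  -2  |  -1   0   1 ]
R2 <- (1/-2)*R2:  [    0     1  -1/2  |    -2  -1/2     0 ]
R1 <- R1 - (-2/3)*R2:  [    1     0    -2  |  -5/3  -1/3     0 ]
R3 <- R3 - (-8)*R2:  [   0    0   -6  |  -17   -4    1 ]
R3 <- (1/-6)*R3:  [    0     0     1  |  17/6   2/3  -1/6 ]
R1 <- R1 - (-2)*R3:  [    1     0     0  |     4     1  -1/3 ]
R2 <- R2 - (-1/2)*R3:  [     0      1      0  |  -7/12   -1/6  -1/12 ]
Right block of [I | A^{-1}] is the inverse:
[     4     1   -1/3 ]
[ -7/12  -1/6  -1/12 ]
[  17/6   2/3   -1/6 ]

inverse = [4 1 -1/3; -7/12 -1/6 -1/12; 17/6 2/3 -1/6]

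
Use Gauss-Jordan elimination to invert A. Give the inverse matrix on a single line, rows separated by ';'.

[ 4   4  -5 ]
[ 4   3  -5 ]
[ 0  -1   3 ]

inverse = [-1/3 7/12 5/12; 1 -1 0; 1/3 -1/3 1/3]

Gauss-Jordan on [A | I]:
R1 <- (1/4)*R1:  [    1     1  -5/4  |   1/4     0     0 ]
R2 <- R2 - (4)*R1:  [  0  -1   0  |  -1   1   0 ]
R2 <- (1/-1)*R2:  [  0   1   0  |   1  -1   0 ]
R1 <- R1 - (1)*R2:  [    1     0  -5/4  |  -3/4     1     0 ]
R3 <- R3 - (-1)*R2:  [  0   0   3  |   1  -1   1 ]
R3 <- (1/3)*R3:  [    0     0     1  |   1/3  -1/3   1/3 ]
R1 <- R1 - (-5/4)*R3:  [    1     0     0  |  -1/3  7/12  5/12 ]
Right block of [I | A^{-1}] is the inverse:
[ -1/3  7/12  5/12 ]
[    1    -1     0 ]
[  1/3  -1/3   1/3 ]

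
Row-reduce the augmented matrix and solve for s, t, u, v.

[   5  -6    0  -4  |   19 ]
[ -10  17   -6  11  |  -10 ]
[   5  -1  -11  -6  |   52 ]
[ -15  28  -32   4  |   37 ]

(5, -1, -4, 3)

Forward elimination on [A|b]:
R2 <- R2 - (-2)*R1:  [  0   5  -6   3  28 ]
R3 <- R3 - (1)*R1:  [   0    5  -11   -2   33 ]
R4 <- R4 - (-3)*R1:  [   0   10  -32   -8   94 ]
R3 <- R3 - (1)*R2:  [  0   0  -5  -5   5 ]
R4 <- R4 - (2)*R2:  [   0    0  -20  -14   38 ]
R4 <- R4 - (4)*R3:  [  0   0   0   6  18 ]
Row echelon form:
[ 5  -6   0  -4  |  19 ]
[ 0   5  -6   3  |  28 ]
[ 0   0  -5  -5  |   5 ]
[ 0   0   0   6  |  18 ]
Back-substitution:
v = (18) / 6 = 3
u = (5 - (-5)*(3)) / -5 = -4
t = (28 - (-6)*(-4) - (3)*(3)) / 5 = -1
s = (19 - (-6)*(-1) - (-4)*(3)) / 5 = 5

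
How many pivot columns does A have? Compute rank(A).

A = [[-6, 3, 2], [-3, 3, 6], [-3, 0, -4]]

Row reduction:
R2 <- R2 - (1/2)*R1:  [   0  3/2    5 ]
R3 <- R3 - (1/2)*R1:  [    0  -3/2    -5 ]
R3 <- R3 - (-1)*R2:  [ 0  0  0 ]
Row echelon form:
[ -6    3  2 ]
[  0  3/2  5 ]
[  0    0  0 ]
Nonzero rows / pivot columns: 2

rank(A) = 2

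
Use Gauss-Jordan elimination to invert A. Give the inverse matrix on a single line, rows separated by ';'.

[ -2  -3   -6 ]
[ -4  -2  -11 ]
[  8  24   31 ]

Gauss-Jordan on [A | I]:
R1 <- (1/-2)*R1:  [    1   3/2     3  |  -1/2     0     0 ]
R2 <- R2 - (-4)*R1:  [  0   4   1  |  -2   1   0 ]
R3 <- R3 - (8)*R1:  [  0  12   7  |   4   0   1 ]
R2 <- (1/4)*R2:  [    0     1   1/4  |  -1/2   1/4     0 ]
R1 <- R1 - (3/2)*R2:  [    1     0  21/8  |   1/4  -3/8     0 ]
R3 <- R3 - (12)*R2:  [  0   0   4  |  10  -3   1 ]
R3 <- (1/4)*R3:  [    0     0     1  |   5/2  -3/4   1/4 ]
R1 <- R1 - (21/8)*R3:  [       1        0        0  |  -101/16    51/32   -21/32 ]
R2 <- R2 - (1/4)*R3:  [     0      1      0  |   -9/8   7/16  -1/16 ]
Right block of [I | A^{-1}] is the inverse:
[ -101/16  51/32  -21/32 ]
[    -9/8   7/16   -1/16 ]
[     5/2   -3/4     1/4 ]

inverse = [-101/16 51/32 -21/32; -9/8 7/16 -1/16; 5/2 -3/4 1/4]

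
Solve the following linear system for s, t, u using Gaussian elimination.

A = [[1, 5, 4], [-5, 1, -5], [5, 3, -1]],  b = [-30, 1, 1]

Forward elimination on [A|b]:
R2 <- R2 - (-5)*R1:  [    0    26    15  -149 ]
R3 <- R3 - (5)*R1:  [   0  -22  -21  151 ]
R3 <- R3 - (-11/13)*R2:  [       0        0  -108/13   324/13 ]
Row echelon form:
[ 1   5        4  |     -30 ]
[ 0  26       15  |    -149 ]
[ 0   0  -108/13  |  324/13 ]
Back-substitution:
u = (324/13) / (-108/13) = -3
t = (-149 - (15)*(-3)) / 26 = -4
s = (-30 - (5)*(-4) - (4)*(-3)) / 1 = 2

(2, -4, -3)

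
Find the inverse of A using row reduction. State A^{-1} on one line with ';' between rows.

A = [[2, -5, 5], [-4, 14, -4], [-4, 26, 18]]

Gauss-Jordan on [A | I]:
R1 <- (1/2)*R1:  [    1  -5/2   5/2  |   1/2     0     0 ]
R2 <- R2 - (-4)*R1:  [ 0  4  6  |  2  1  0 ]
R3 <- R3 - (-4)*R1:  [  0  16  28  |   2   0   1 ]
R2 <- (1/4)*R2:  [   0    1  3/2  |  1/2  1/4    0 ]
R1 <- R1 - (-5/2)*R2:  [    1     0  25/4  |   7/4   5/8     0 ]
R3 <- R3 - (16)*R2:  [  0   0   4  |  -6  -4   1 ]
R3 <- (1/4)*R3:  [    0     0     1  |  -3/2    -1   1/4 ]
R1 <- R1 - (25/4)*R3:  [      1       0       0  |    89/8    55/8  -25/16 ]
R2 <- R2 - (3/2)*R3:  [    0     1     0  |  11/4   7/4  -3/8 ]
Right block of [I | A^{-1}] is the inverse:
[ 89/8  55/8  -25/16 ]
[ 11/4   7/4    -3/8 ]
[ -3/2    -1     1/4 ]

inverse = [89/8 55/8 -25/16; 11/4 7/4 -3/8; -3/2 -1 1/4]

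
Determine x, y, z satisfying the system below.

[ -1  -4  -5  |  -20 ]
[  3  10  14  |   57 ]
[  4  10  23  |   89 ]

Forward elimination on [A|b]:
R2 <- R2 - (-3)*R1:  [  0  -2  -1  -3 ]
R3 <- R3 - (-4)*R1:  [  0  -6   3   9 ]
R3 <- R3 - (3)*R2:  [  0   0   6  18 ]
Row echelon form:
[ -1  -4  -5  |  -20 ]
[  0  -2  -1  |   -3 ]
[  0   0   6  |   18 ]
Back-substitution:
z = (18) / 6 = 3
y = (-3 - (-1)*(3)) / -2 = 0
x = (-20 - (-4)*(0) - (-5)*(3)) / -1 = 5

(5, 0, 3)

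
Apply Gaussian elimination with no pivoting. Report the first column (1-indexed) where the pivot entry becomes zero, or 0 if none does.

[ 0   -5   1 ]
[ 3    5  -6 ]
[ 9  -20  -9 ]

first zero-pivot column = 1

Naive forward elimination:
Pivot entry (1,1) is zero but row 2 has 3 in column 1 -> naive elimination stops; a row interchange (e.g. R1 <-> R2) would be required here.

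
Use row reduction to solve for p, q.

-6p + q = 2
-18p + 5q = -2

(-1, -4)

Forward elimination on [A|b]:
R2 <- R2 - (3)*R1:  [  0   2  -8 ]
Row echelon form:
[ -6  1  |   2 ]
[  0  2  |  -8 ]
Back-substitution:
q = (-8) / 2 = -4
p = (2 - (1)*(-4)) / -6 = -1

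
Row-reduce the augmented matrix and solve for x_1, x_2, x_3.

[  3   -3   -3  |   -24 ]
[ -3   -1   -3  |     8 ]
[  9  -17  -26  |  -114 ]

(-5, 1, 2)

Forward elimination on [A|b]:
R2 <- R2 - (-1)*R1:  [   0   -4   -6  -16 ]
R3 <- R3 - (3)*R1:  [   0   -8  -17  -42 ]
R3 <- R3 - (2)*R2:  [   0    0   -5  -10 ]
Row echelon form:
[ 3  -3  -3  |  -24 ]
[ 0  -4  -6  |  -16 ]
[ 0   0  -5  |  -10 ]
Back-substitution:
x_3 = (-10) / -5 = 2
x_2 = (-16 - (-6)*(2)) / -4 = 1
x_1 = (-24 - (-3)*(1) - (-3)*(2)) / 3 = -5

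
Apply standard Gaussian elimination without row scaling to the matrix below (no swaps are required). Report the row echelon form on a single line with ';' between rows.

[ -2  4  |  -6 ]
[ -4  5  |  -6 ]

REF = [-2 4 -6; 0 -3 6]

Forward elimination:
R2 <- R2 - (2)*R1:  [  0  -3   6 ]
Row echelon form:
[ -2   4  |  -6 ]
[  0  -3  |   6 ]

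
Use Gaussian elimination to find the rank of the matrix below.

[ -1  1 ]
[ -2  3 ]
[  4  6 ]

Row reduction:
R2 <- R2 - (2)*R1:  [ 0  1 ]
R3 <- R3 - (-4)*R1:  [  0  10 ]
R3 <- R3 - (10)*R2:  [ 0  0 ]
Row echelon form:
[ -1  1 ]
[  0  1 ]
[  0  0 ]
Nonzero rows / pivot columns: 2

rank(A) = 2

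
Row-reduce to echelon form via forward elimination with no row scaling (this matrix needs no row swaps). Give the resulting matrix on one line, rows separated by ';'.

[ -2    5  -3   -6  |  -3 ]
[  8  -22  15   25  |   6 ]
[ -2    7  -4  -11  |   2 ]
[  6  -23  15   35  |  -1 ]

REF = [-2 5 -3 -6 -3; 0 -2 3 1 -6; 0 0 2 -4 -1; 0 0 0 1 11]

Forward elimination:
R2 <- R2 - (-4)*R1:  [  0  -2   3   1  -6 ]
R3 <- R3 - (1)*R1:  [  0   2  -1  -5   5 ]
R4 <- R4 - (-3)*R1:  [   0   -8    6   17  -10 ]
R3 <- R3 - (-1)*R2:  [  0   0   2  -4  -1 ]
R4 <- R4 - (4)*R2:  [  0   0  -6  13  14 ]
R4 <- R4 - (-3)*R3:  [  0   0   0   1  11 ]
Row echelon form:
[ -2   5  -3  -6  |  -3 ]
[  0  -2   3   1  |  -6 ]
[  0   0   2  -4  |  -1 ]
[  0   0   0   1  |  11 ]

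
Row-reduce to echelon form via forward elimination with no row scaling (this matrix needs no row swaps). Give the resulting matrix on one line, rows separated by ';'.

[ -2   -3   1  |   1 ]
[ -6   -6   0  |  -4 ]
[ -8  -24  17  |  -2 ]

REF = [-2 -3 1 1; 0 3 -3 -7; 0 0 1 -34]

Forward elimination:
R2 <- R2 - (3)*R1:  [  0   3  -3  -7 ]
R3 <- R3 - (4)*R1:  [   0  -12   13   -6 ]
R3 <- R3 - (-4)*R2:  [   0    0    1  -34 ]
Row echelon form:
[ -2  -3   1  |    1 ]
[  0   3  -3  |   -7 ]
[  0   0   1  |  -34 ]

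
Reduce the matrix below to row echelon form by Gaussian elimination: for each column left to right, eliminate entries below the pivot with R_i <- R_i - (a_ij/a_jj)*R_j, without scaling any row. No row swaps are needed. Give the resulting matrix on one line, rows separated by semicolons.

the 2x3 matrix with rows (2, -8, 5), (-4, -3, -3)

REF = [2 -8 5; 0 -19 7]

Forward elimination:
R2 <- R2 - (-2)*R1:  [   0  -19    7 ]
Row echelon form:
[ 2   -8  5 ]
[ 0  -19  7 ]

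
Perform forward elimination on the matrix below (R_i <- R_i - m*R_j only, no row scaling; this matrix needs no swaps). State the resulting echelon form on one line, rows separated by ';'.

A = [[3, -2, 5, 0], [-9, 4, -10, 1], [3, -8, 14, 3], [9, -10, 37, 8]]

Forward elimination:
R2 <- R2 - (-3)*R1:  [  0  -2   5   1 ]
R3 <- R3 - (1)*R1:  [  0  -6   9   3 ]
R4 <- R4 - (3)*R1:  [  0  -4  22   8 ]
R3 <- R3 - (3)*R2:  [  0   0  -6   0 ]
R4 <- R4 - (2)*R2:  [  0   0  12   6 ]
R4 <- R4 - (-2)*R3:  [ 0  0  0  6 ]
Row echelon form:
[ 3  -2   5  0 ]
[ 0  -2   5  1 ]
[ 0   0  -6  0 ]
[ 0   0   0  6 ]

REF = [3 -2 5 0; 0 -2 5 1; 0 0 -6 0; 0 0 0 6]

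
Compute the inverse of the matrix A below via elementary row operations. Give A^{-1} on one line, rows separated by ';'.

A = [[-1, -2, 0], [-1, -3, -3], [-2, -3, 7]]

Gauss-Jordan on [A | I]:
R1 <- (1/-1)*R1:  [  1   2   0  |  -1   0   0 ]
R2 <- R2 - (-1)*R1:  [  0  -1  -3  |  -1   1   0 ]
R3 <- R3 - (-2)*R1:  [  0   1   7  |  -2   0   1 ]
R2 <- (1/-1)*R2:  [  0   1   3  |   1  -1   0 ]
R1 <- R1 - (2)*R2:  [  1   0  -6  |  -3   2   0 ]
R3 <- R3 - (1)*R2:  [  0   0   4  |  -3   1   1 ]
R3 <- (1/4)*R3:  [    0     0     1  |  -3/4   1/4   1/4 ]
R1 <- R1 - (-6)*R3:  [     1      0      0  |  -15/2    7/2    3/2 ]
R2 <- R2 - (3)*R3:  [    0     1     0  |  13/4  -7/4  -3/4 ]
Right block of [I | A^{-1}] is the inverse:
[ -15/2   7/2   3/2 ]
[  13/4  -7/4  -3/4 ]
[  -3/4   1/4   1/4 ]

inverse = [-15/2 7/2 3/2; 13/4 -7/4 -3/4; -3/4 1/4 1/4]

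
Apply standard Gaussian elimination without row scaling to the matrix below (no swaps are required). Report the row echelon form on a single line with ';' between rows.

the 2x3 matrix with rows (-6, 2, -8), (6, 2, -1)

Forward elimination:
R2 <- R2 - (-1)*R1:  [  0   4  -9 ]
Row echelon form:
[ -6  2  -8 ]
[  0  4  -9 ]

REF = [-6 2 -8; 0 4 -9]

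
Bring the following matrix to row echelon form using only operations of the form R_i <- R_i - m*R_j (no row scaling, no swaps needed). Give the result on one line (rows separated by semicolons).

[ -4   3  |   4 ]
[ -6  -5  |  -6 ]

Forward elimination:
R2 <- R2 - (3/2)*R1:  [     0  -19/2    -12 ]
Row echelon form:
[ -4      3  |    4 ]
[  0  -19/2  |  -12 ]

REF = [-4 3 4; 0 -19/2 -12]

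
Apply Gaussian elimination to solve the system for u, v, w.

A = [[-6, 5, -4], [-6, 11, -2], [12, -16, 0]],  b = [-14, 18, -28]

Forward elimination on [A|b]:
R2 <- R2 - (1)*R1:  [  0   6   2  32 ]
R3 <- R3 - (-2)*R1:  [   0   -6   -8  -56 ]
R3 <- R3 - (-1)*R2:  [   0    0   -6  -24 ]
Row echelon form:
[ -6  5  -4  |  -14 ]
[  0  6   2  |   32 ]
[  0  0  -6  |  -24 ]
Back-substitution:
w = (-24) / -6 = 4
v = (32 - (2)*(4)) / 6 = 4
u = (-14 - (5)*(4) - (-4)*(4)) / -6 = 3

(3, 4, 4)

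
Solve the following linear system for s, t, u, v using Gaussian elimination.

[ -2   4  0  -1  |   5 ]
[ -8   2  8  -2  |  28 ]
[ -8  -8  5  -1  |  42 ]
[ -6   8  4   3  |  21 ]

(-5, -1, -1, 1)

Forward elimination on [A|b]:
R2 <- R2 - (4)*R1:  [   0  -14    8    2    8 ]
R3 <- R3 - (4)*R1:  [   0  -24    5    3   22 ]
R4 <- R4 - (3)*R1:  [  0  -4   4   6   6 ]
R3 <- R3 - (12/7)*R2:  [     0      0  -61/7   -3/7   58/7 ]
R4 <- R4 - (2/7)*R2:  [    0     0  12/7  38/7  26/7 ]
R4 <- R4 - (-12/61)*R3:  [      0       0       0  326/61  326/61 ]
Row echelon form:
[ -2    4      0      -1  |       5 ]
[  0  -14      8       2  |       8 ]
[  0    0  -61/7    -3/7  |    58/7 ]
[  0    0      0  326/61  |  326/61 ]
Back-substitution:
v = (326/61) / (326/61) = 1
u = (58/7 - (-3/7)*(1)) / (-61/7) = -1
t = (8 - (8)*(-1) - (2)*(1)) / -14 = -1
s = (5 - (4)*(-1) - (-1)*(1)) / -2 = -5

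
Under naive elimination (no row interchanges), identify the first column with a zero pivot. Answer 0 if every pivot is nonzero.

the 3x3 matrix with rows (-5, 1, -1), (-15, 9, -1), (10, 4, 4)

Naive forward elimination:
R2 <- R2 - (3)*R1:  [ 0  6  2 ]
R3 <- R3 - (-2)*R1:  [ 0  6  2 ]
R3 <- R3 - (1)*R2:  [ 0  0  0 ]
Matrix at this point:
[ -5  1  -1 ]
[  0  6   2 ]
[  0  0   0 ]
Pivot entry (3,3) in the last row is zero and there are no rows below to swap with -> zero pivot in column 3 (A is singular).

first zero-pivot column = 3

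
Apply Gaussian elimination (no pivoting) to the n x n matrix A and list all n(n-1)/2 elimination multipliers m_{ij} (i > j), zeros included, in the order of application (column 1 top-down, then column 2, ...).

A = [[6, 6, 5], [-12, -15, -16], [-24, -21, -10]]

Forward elimination:
R2 <- R2 - (-2)*R1:  [  0  -3  -6 ]
R3 <- R3 - (-4)*R1:  [  0   3  10 ]
R3 <- R3 - (-1)*R2:  [ 0  0  4 ]
Multipliers (in order of application): m_{21} = -2, m_{31} = -4, m_{32} = -1

multipliers: -2, -4, -1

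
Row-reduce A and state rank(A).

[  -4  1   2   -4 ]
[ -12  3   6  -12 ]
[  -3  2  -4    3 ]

rank(A) = 2

Row reduction:
R2 <- R2 - (3)*R1:  [ 0  0  0  0 ]
R3 <- R3 - (3/4)*R1:  [     0    5/4  -11/2      6 ]
R2 <-> R3   (pivot in column 2 was zero)
[ -4    1      2  -4 ]
[  0  5/4  -11/2   6 ]
[  0    0      0   0 ]
Row echelon form:
[ -4    1      2  -4 ]
[  0  5/4  -11/2   6 ]
[  0    0      0   0 ]
Nonzero rows / pivot columns: 2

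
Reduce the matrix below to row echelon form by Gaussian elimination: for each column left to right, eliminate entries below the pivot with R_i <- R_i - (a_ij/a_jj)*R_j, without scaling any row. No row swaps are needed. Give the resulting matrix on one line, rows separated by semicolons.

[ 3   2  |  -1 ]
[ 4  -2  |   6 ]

REF = [3 2 -1; 0 -14/3 22/3]

Forward elimination:
R2 <- R2 - (4/3)*R1:  [     0  -14/3   22/3 ]
Row echelon form:
[ 3      2  |    -1 ]
[ 0  -14/3  |  22/3 ]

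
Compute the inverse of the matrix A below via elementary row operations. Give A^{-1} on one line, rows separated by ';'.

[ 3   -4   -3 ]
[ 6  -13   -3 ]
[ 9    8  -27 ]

Gauss-Jordan on [A | I]:
R1 <- (1/3)*R1:  [    1  -4/3    -1  |   1/3     0     0 ]
R2 <- R2 - (6)*R1:  [  0  -5   3  |  -2   1   0 ]
R3 <- R3 - (9)*R1:  [   0   20  -18  |   -3    0    1 ]
R2 <- (1/-5)*R2:  [    0     1  -3/5  |   2/5  -1/5     0 ]
R1 <- R1 - (-4/3)*R2:  [     1      0   -9/5  |  13/15  -4/15      0 ]
R3 <- R3 - (20)*R2:  [   0    0   -6  |  -11    4    1 ]
R3 <- (1/-6)*R3:  [    0     0     1  |  11/6  -2/3  -1/6 ]
R1 <- R1 - (-9/5)*R3:  [      1       0       0  |    25/6  -22/15   -3/10 ]
R2 <- R2 - (-3/5)*R3:  [     0      1      0  |    3/2   -3/5  -1/10 ]
Right block of [I | A^{-1}] is the inverse:
[ 25/6  -22/15  -3/10 ]
[  3/2    -3/5  -1/10 ]
[ 11/6    -2/3   -1/6 ]

inverse = [25/6 -22/15 -3/10; 3/2 -3/5 -1/10; 11/6 -2/3 -1/6]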